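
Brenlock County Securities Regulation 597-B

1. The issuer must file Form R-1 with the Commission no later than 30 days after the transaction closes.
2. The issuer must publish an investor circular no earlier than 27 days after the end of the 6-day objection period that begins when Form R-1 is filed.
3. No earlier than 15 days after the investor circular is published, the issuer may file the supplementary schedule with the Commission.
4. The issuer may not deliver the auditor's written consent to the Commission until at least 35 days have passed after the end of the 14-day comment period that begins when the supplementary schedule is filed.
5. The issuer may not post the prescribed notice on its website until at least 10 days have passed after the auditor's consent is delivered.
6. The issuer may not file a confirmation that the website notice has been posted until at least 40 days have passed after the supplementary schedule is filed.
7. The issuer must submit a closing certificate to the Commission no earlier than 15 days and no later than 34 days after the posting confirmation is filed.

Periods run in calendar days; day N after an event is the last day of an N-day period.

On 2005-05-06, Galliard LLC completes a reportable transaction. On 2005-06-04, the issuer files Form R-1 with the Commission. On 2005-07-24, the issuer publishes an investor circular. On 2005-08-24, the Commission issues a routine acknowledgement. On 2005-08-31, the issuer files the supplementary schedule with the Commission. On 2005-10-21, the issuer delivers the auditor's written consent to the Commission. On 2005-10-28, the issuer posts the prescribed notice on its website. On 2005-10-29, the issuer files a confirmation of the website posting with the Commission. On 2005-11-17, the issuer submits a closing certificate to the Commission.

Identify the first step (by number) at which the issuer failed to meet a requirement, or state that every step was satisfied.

Step 5

(1) due by 2005-05-06 + 30 days = 2005-06-05; done 2005-06-04 — timely.
(2) permitted from 2005-06-10 + 27 days = 2005-07-07 onward; 2005-07-24 is on or after that date.
(3) permitted from 2005-07-24 + 15 days = 2005-08-08 onward; done 2005-08-31 — permitted.
(4) permitted from 2005-09-14 + 35 days = 2005-10-19 onward; done 2005-10-21 — permitted.
(5) permitted from 2005-10-21 + 10 days = 2005-10-31 onward; 2005-10-28 is 3 days before the earliest permitted date.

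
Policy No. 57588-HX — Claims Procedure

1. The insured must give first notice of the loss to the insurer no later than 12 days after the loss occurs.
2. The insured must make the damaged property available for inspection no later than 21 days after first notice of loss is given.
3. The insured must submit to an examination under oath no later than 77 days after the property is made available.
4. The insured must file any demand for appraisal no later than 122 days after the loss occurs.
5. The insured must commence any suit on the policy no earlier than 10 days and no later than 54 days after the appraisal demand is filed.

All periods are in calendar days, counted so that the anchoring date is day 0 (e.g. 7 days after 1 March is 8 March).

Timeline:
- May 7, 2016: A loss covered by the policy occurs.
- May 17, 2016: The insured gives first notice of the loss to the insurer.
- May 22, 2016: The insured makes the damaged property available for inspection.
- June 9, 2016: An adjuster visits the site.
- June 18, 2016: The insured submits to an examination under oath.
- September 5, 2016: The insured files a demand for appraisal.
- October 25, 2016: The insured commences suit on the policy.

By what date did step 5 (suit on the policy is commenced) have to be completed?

October 29, 2016

Step 5 runs from September 5, 2016, when the appraisal demand is filed. The window is 10–54 days after September 5, 2016; it closes on October 29, 2016.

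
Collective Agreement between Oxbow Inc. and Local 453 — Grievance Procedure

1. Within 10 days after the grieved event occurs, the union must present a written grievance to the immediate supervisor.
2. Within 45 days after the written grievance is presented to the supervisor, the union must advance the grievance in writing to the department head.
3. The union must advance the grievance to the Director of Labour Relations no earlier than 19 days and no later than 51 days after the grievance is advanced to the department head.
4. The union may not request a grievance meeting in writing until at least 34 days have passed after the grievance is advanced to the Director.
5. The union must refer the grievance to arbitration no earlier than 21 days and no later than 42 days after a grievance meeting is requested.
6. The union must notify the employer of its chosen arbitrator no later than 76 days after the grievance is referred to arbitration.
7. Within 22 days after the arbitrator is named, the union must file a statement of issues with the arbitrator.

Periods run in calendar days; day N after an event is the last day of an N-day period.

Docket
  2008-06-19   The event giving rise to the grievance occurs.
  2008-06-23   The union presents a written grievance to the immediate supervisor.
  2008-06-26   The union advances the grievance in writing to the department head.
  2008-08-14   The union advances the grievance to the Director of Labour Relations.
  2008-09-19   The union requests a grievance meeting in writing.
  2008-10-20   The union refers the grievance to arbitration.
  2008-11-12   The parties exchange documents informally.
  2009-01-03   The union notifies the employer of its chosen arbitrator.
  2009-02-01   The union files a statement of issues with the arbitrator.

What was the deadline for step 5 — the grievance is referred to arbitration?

2008-10-31

Step 5 runs from 2008-09-19, when a grievance meeting is requested. The window is 21–42 days after 2008-09-19; it closes on 2008-10-31.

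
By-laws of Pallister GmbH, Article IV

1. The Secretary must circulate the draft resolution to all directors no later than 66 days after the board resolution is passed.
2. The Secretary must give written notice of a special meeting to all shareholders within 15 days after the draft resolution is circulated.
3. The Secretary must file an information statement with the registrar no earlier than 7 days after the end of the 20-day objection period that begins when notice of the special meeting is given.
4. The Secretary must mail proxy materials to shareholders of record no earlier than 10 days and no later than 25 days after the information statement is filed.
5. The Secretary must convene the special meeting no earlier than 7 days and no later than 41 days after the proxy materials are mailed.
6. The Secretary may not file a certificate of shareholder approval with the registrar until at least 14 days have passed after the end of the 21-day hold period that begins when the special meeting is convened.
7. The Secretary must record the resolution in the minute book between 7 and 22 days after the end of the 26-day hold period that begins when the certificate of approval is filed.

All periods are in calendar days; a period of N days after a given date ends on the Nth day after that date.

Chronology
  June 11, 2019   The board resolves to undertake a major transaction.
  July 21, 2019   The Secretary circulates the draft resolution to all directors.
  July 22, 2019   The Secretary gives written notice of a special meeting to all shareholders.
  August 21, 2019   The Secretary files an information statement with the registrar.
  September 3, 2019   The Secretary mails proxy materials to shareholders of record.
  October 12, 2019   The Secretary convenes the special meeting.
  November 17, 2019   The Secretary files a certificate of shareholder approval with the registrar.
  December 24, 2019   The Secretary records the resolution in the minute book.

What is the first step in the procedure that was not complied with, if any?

None — every step was satisfied

(1) due by June 11, 2019 + 66 days = August 16, 2019; completed July 21, 2019, before the deadline.
(2) due by July 21, 2019 + 15 days = August 5, 2019; completed July 22, 2019, before the deadline.
(3) permitted from August 11, 2019 + 7 days = August 18, 2019 onward; done August 21, 2019, after the minimum wait.
(4) the permitted window runs from August 21, 2019 + 10 = August 31, 2019 to August 21, 2019 + 25 = September 15, 2019; September 3, 2019 falls inside that range.
(5) the permitted window runs from September 3, 2019 + 7 = September 10, 2019 to September 3, 2019 + 41 = October 14, 2019; October 12, 2019 falls inside that range.
(6) permitted from November 2, 2019 + 14 days = November 16, 2019 onward; done November 17, 2019 — permitted.
(7) the permitted window runs from December 13, 2019 + 7 = December 20, 2019 to December 13, 2019 + 22 = January 4, 2020; December 24, 2019 falls inside that range.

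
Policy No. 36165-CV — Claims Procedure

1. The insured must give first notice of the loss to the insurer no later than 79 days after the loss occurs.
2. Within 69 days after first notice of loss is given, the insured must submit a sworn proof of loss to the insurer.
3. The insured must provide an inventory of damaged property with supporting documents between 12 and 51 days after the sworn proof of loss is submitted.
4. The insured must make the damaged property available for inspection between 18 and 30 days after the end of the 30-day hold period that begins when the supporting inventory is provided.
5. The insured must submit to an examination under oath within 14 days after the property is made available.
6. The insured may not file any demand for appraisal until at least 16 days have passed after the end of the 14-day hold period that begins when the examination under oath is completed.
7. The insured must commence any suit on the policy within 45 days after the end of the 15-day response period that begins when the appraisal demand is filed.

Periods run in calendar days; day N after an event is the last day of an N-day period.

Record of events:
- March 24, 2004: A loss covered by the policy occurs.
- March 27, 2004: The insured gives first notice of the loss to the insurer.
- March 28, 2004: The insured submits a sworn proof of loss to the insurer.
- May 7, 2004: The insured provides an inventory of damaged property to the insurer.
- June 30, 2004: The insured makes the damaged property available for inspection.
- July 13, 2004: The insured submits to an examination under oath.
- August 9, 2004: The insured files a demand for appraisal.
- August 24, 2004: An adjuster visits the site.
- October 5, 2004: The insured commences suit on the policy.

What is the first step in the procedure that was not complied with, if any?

Step 1 — counting 79 days from March 24, 2004 (when the loss occurs) gives a deadline of June 11, 2004; done March 27, 2004 — timely.
Step 2 — counting 69 days from March 27, 2004 (when first notice of loss is given) gives a deadline of June 4, 2004; completed March 28, 2004, before the deadline.
Step 3 — 12 and 51 days from March 28, 2004 (when the sworn proof of loss is submitted) are April 9, 2004 and May 18, 2004 respectively; done May 7, 2004, which is between those dates.
Step 4 — 18 and 30 days from June 6, 2004 (end of the 30-day hold period, which began when the supporting inventory is provided on May 7, 2004) are June 24, 2004 and July 6, 2004 respectively; done June 30, 2004, which is between those dates.
Step 5 — counting 14 days from June 30, 2004 (when the property is made available) gives a deadline of July 14, 2004; July 13, 2004 is within that limit.
Step 6 — must wait 16 days from July 27, 2004 (end of the 14-day hold period, which began when the examination under oath is completed on July 13, 2004), so not before August 12, 2004; acted on August 9, 2004, 3 days prematurely.
No need to go further; step 6 was not satisfied.

Step 6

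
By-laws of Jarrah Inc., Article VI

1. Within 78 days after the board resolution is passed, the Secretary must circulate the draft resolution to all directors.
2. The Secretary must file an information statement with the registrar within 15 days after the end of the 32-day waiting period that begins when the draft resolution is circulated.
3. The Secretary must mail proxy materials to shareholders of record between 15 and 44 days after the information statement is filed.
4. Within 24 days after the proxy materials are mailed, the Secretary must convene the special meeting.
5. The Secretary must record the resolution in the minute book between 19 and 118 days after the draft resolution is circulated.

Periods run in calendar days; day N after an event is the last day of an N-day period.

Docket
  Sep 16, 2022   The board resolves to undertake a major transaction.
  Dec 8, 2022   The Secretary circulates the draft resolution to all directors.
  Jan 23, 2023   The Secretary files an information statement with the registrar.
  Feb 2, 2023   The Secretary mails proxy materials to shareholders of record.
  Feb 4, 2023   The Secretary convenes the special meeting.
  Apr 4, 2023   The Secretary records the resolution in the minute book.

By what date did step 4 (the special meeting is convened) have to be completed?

Step 4 runs from Feb 2, 2023, when the proxy materials are mailed. 24 days after Feb 2, 2023 is Feb 26, 2023.

Feb 26, 2023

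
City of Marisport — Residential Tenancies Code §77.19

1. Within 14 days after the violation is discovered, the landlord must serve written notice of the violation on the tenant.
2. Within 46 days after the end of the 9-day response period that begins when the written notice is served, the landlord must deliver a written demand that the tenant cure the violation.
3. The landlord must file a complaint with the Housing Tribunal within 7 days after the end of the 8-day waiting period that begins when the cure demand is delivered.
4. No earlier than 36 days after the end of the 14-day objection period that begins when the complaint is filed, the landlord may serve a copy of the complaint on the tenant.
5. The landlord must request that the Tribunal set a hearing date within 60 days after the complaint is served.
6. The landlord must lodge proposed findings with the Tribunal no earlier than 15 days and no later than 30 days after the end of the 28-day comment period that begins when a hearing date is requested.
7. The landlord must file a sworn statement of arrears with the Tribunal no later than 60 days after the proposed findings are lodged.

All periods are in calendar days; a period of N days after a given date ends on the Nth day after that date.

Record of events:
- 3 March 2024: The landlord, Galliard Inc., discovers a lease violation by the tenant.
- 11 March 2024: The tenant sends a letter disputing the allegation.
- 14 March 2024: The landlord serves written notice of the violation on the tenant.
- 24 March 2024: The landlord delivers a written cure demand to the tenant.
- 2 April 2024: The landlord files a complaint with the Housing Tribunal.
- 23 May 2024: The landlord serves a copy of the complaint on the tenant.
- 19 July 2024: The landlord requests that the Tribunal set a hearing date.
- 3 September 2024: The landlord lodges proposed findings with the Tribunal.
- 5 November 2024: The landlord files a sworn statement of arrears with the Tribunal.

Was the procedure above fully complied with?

(1) due by 3 March 2024 + 14 days = 17 March 2024; done 14 March 2024 — timely.
(2) due by 23 March 2024 + 46 days = 8 May 2024; 24 March 2024 is within that limit.
(3) due by 1 April 2024 + 7 days = 8 April 2024; completed 2 April 2024, before the deadline.
(4) permitted from 16 April 2024 + 36 days = 22 May 2024 onward; 23 May 2024 is on or after that date.
(5) due by 23 May 2024 + 60 days = 22 July 2024; completed 19 July 2024, before the deadline.
(6) the permitted window runs from 16 August 2024 + 15 = 31 August 2024 to 16 August 2024 + 30 = 15 September 2024; done 3 September 2024 — within the window.
(7) due by 3 September 2024 + 60 days = 2 November 2024; not done until 5 November 2024, 3 days after the deadline.

No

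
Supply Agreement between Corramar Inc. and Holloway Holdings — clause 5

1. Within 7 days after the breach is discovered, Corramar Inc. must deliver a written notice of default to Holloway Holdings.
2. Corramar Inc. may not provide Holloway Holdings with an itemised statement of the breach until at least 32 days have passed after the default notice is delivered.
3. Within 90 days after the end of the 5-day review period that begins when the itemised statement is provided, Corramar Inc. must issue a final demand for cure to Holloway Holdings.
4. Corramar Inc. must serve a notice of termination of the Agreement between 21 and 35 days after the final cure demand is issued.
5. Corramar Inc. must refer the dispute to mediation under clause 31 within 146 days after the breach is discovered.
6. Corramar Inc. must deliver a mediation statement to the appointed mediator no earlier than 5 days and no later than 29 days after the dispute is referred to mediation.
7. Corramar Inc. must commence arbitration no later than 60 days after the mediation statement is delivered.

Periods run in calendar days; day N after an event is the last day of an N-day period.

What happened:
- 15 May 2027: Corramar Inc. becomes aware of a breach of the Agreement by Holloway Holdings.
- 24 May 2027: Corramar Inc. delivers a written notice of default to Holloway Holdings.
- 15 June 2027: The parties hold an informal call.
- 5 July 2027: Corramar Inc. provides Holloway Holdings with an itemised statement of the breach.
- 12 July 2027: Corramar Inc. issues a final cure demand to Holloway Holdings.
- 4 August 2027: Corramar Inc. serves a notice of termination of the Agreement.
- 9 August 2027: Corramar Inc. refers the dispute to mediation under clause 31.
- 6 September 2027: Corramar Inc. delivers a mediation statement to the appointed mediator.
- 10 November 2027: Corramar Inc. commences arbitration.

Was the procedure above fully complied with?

No

Step 1 — counting 7 days from 15 May 2027 (when the breach is discovered) gives a deadline of 22 May 2027; 24 May 2027 misses that deadline by 2 days.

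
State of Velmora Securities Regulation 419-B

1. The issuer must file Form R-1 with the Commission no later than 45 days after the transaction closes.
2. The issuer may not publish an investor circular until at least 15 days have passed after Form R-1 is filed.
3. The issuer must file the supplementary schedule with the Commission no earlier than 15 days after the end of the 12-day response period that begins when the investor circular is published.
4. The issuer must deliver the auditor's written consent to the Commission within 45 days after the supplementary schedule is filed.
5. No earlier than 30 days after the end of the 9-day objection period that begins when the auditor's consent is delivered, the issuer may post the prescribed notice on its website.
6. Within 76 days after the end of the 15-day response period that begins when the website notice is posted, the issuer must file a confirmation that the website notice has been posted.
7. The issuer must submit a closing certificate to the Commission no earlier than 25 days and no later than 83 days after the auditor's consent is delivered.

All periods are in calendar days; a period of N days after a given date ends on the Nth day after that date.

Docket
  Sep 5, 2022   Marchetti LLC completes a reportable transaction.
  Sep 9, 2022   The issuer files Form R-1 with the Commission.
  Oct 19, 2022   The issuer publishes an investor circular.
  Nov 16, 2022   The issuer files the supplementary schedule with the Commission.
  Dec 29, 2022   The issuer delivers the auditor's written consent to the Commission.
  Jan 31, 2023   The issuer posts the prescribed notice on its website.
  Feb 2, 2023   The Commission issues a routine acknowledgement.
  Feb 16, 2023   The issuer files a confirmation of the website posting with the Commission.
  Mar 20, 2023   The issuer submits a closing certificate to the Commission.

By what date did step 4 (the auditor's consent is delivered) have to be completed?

Dec 31, 2022

Step 4 runs from Nov 16, 2022, when the supplementary schedule is filed. 45 days after Nov 16, 2022 is Dec 31, 2022.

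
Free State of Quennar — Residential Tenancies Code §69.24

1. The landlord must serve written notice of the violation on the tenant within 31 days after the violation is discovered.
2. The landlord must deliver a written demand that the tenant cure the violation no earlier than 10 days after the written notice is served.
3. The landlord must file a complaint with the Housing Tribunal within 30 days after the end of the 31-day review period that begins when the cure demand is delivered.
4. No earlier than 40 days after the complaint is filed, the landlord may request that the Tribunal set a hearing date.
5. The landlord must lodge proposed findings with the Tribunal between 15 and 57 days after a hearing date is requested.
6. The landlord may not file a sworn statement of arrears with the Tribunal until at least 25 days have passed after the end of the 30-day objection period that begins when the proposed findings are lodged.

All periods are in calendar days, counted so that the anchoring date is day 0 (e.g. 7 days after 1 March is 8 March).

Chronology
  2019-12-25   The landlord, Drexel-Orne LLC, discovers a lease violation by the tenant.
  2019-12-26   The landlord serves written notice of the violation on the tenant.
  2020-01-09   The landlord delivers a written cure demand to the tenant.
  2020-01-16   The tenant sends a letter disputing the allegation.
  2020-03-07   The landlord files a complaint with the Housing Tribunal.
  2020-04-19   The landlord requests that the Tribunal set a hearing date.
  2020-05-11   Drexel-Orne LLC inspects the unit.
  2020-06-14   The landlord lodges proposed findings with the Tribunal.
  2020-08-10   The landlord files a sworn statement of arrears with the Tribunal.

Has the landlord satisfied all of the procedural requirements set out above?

Yes

Step 1: 31 days after 2019-12-25 (when the violation is discovered) is 2020-01-25; completed 2019-12-26, before the deadline.
Step 2: the earliest permitted date is 10 days after 2019-12-26 (when the written notice is served), i.e. 2020-01-05; 2020-01-09 is on or after that date.
Step 3: 30 days after 2020-02-09 (end of the 31-day review period, which began when the cure demand is delivered on 2020-01-09) is 2020-03-10; 2020-03-07 is within that limit.
Step 4: the earliest permitted date is 40 days after 2020-03-07 (when the complaint is filed), i.e. 2020-04-16; 2020-04-19 is on or after that date.
Step 5: the window is 15–57 days after 2020-04-19 (when a hearing date is requested), so 2020-05-04 through 2020-06-15; done 2020-06-14, which is between those dates.
Step 6: the earliest permitted date is 25 days after 2020-07-14 (end of the 30-day objection period, which began when the proposed findings are lodged on 2020-06-14), i.e. 2020-08-08; done 2020-08-10 — permitted.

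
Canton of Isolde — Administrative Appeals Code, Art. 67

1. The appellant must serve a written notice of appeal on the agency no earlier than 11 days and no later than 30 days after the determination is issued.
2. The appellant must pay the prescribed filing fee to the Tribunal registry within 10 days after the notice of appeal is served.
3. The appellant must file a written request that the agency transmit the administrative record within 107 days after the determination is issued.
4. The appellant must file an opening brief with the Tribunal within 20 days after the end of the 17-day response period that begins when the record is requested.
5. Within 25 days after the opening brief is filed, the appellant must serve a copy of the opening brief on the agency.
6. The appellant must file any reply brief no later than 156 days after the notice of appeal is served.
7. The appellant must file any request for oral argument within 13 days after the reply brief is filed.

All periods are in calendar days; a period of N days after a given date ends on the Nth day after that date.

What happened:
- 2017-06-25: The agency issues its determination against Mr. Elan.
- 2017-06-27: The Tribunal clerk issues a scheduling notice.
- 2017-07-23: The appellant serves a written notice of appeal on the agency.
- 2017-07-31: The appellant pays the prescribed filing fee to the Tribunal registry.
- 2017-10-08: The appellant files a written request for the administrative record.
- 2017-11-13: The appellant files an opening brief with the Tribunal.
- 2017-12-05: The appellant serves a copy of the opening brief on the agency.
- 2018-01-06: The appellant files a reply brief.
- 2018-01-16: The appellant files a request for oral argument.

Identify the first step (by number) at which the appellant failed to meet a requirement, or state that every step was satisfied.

(1) the permitted window runs from 2017-06-25 + 11 = 2017-07-06 to 2017-06-25 + 30 = 2017-07-25; 2017-07-23 falls inside that range.
(2) due by 2017-07-23 + 10 days = 2017-08-02; completed 2017-07-31, before the deadline.
(3) due by 2017-06-25 + 107 days = 2017-10-10; completed 2017-10-08, before the deadline.
(4) due by 2017-10-25 + 20 days = 2017-11-14; completed 2017-11-13, before the deadline.
(5) due by 2017-11-13 + 25 days = 2017-12-08; 2017-12-05 is within that limit.
(6) due by 2017-07-23 + 156 days = 2017-12-26; not done until 2018-01-06, 11 days after the deadline.

Step 6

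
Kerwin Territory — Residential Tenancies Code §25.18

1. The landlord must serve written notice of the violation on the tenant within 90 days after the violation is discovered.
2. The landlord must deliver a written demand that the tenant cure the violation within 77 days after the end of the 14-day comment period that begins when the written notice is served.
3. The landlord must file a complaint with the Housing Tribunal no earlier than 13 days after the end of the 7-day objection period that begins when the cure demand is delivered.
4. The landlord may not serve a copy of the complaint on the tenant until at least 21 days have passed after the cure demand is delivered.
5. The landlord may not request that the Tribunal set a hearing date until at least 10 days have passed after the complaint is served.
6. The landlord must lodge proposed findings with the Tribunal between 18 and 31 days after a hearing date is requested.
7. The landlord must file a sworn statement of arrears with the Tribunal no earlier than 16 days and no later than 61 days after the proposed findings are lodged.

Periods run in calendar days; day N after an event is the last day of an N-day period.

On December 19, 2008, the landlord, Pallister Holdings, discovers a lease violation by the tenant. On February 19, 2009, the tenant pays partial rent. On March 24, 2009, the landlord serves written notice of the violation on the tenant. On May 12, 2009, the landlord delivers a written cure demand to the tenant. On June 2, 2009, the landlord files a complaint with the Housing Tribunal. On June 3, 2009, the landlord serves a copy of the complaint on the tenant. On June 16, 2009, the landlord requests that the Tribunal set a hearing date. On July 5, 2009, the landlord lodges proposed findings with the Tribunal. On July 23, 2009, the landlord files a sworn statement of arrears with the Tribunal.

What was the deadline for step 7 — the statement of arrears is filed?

Step 7 runs from July 5, 2009, when the proposed findings are lodged. The window is 16–61 days after July 5, 2009; it closes on September 4, 2009.

September 4, 2009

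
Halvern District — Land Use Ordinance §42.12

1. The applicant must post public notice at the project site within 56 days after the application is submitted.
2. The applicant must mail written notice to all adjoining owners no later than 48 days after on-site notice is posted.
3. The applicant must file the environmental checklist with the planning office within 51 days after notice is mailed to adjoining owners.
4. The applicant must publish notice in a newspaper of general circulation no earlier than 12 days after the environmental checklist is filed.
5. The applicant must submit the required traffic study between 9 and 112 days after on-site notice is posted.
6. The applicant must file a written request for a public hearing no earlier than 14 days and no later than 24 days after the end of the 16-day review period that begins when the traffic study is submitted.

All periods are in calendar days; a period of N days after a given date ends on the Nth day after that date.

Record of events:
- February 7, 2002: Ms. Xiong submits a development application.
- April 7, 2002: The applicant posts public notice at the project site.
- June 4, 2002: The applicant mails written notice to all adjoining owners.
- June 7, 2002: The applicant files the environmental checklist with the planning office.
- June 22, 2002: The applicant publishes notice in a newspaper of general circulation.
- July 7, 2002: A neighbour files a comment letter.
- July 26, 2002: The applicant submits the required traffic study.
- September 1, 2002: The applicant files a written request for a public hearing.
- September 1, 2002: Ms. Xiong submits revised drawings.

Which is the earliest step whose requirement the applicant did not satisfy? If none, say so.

Step 1

Step 1: 56 days after February 7, 2002 (when the application is submitted) is April 4, 2002; done April 7, 2002 — 3 days late.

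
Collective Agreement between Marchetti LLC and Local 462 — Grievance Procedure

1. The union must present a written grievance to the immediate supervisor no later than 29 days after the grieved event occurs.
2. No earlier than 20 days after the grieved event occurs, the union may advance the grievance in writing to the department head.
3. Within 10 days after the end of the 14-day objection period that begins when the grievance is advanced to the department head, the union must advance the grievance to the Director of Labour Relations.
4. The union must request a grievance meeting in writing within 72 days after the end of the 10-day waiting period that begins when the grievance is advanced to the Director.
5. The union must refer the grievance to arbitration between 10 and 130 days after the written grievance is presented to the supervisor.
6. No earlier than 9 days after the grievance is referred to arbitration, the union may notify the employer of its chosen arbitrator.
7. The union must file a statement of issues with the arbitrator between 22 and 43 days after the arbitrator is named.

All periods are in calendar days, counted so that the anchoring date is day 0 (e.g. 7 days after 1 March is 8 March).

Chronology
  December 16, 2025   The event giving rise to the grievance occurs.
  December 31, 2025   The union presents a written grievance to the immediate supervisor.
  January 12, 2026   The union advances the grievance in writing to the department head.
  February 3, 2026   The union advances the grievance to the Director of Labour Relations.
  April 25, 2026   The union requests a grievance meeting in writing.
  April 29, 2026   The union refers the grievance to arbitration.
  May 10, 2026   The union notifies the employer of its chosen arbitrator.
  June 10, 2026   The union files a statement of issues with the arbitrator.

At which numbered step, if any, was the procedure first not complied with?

None — every step was satisfied

Step 1 — counting 29 days from December 16, 2025 (when the grieved event occurs) gives a deadline of January 14, 2026; December 31, 2025 is within that limit.
Step 2 — must wait 20 days from December 16, 2025 (when the grieved event occurs), so not before January 5, 2026; done January 12, 2026 — permitted.
Step 3 — counting 10 days from January 26, 2026 (end of the 14-day objection period, which began when the grievance is advanced to the department head on January 12, 2026) gives a deadline of February 5, 2026; February 3, 2026 is within that limit.
Step 4 — counting 72 days from February 13, 2026 (end of the 10-day waiting period, which began when the grievance is advanced to the Director on February 3, 2026) gives a deadline of April 26, 2026; completed April 25, 2026, before the deadline.
Step 5 — 10 and 130 days from December 31, 2025 (when the written grievance is presented to the supervisor) are January 10, 2026 and May 10, 2026 respectively; April 29, 2026 falls inside that range.
Step 6 — must wait 9 days from April 29, 2026 (when the grievance is referred to arbitration), so not before May 8, 2026; done May 10, 2026 — permitted.
Step 7 — 22 and 43 days from May 10, 2026 (when the arbitrator is named) are June 1, 2026 and June 22, 2026 respectively; done June 10, 2026 — within the window.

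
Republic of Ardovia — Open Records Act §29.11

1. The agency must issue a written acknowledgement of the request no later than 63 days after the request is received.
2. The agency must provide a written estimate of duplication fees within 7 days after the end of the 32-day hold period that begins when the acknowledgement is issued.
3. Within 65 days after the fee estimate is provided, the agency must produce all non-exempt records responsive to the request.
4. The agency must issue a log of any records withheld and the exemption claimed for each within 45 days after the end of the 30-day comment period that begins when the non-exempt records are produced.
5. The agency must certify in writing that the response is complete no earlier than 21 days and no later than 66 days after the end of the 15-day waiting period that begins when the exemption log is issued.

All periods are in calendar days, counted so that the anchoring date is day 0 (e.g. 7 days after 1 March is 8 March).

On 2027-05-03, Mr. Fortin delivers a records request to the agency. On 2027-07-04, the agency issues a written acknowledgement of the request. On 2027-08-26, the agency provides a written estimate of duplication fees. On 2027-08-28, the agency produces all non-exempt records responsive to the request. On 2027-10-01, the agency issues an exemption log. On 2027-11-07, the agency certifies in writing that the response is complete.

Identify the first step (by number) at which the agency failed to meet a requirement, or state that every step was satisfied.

Step 2

Step 1: 63 days after 2027-05-03 (when the request is received) is 2027-07-05; done 2027-07-04 — timely.
Step 2: 7 days after 2027-08-05 (end of the 32-day hold period, which began when the acknowledgement is issued on 2027-07-04) is 2027-08-12; not done until 2027-08-26, 14 days after the deadline.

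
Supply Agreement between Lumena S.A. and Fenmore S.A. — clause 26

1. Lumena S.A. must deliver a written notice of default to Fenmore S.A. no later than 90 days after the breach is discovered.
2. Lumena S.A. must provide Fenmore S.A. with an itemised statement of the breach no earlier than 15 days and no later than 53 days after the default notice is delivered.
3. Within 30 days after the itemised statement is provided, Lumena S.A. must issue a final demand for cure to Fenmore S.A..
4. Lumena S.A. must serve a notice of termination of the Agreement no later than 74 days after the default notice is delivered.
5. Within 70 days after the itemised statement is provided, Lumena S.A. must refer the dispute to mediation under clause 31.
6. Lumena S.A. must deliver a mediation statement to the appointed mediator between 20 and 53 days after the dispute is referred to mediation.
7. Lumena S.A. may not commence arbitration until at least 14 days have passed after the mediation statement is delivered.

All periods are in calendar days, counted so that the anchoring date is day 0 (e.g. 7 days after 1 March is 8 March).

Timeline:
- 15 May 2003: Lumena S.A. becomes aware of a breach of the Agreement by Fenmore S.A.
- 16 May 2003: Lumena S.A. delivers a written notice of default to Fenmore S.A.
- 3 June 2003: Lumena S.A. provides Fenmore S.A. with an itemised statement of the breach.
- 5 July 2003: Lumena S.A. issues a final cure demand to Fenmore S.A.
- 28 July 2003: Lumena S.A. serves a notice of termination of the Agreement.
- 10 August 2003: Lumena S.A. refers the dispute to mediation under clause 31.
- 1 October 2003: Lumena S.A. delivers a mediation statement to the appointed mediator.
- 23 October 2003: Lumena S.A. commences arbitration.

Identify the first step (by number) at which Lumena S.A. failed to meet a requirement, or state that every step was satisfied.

Step 1: 90 days after 15 May 2003 (when the breach is discovered) is 13 August 2003; completed 16 May 2003, before the deadline.
Step 2: the window is 15–53 days after 16 May 2003 (when the default notice is delivered), so 31 May 2003 through 8 July 2003; done 3 June 2003, which is between those dates.
Step 3: 30 days after 3 June 2003 (when the itemised statement is provided) is 3 July 2003; not done until 5 July 2003, 2 days after the deadline.
The analysis stops there.

Step 3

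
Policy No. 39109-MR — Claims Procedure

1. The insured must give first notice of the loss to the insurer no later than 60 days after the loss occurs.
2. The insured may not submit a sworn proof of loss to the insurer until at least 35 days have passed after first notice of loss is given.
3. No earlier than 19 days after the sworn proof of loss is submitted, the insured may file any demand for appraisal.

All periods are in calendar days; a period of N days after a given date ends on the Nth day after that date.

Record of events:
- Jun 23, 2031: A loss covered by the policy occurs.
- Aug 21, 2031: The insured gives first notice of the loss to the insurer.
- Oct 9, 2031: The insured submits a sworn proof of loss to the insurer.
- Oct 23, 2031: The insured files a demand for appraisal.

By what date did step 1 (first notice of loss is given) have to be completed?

Step 1 runs from Jun 23, 2031, when the loss occurs. 60 days after Jun 23, 2031 is Aug 22, 2031.

Aug 22, 2031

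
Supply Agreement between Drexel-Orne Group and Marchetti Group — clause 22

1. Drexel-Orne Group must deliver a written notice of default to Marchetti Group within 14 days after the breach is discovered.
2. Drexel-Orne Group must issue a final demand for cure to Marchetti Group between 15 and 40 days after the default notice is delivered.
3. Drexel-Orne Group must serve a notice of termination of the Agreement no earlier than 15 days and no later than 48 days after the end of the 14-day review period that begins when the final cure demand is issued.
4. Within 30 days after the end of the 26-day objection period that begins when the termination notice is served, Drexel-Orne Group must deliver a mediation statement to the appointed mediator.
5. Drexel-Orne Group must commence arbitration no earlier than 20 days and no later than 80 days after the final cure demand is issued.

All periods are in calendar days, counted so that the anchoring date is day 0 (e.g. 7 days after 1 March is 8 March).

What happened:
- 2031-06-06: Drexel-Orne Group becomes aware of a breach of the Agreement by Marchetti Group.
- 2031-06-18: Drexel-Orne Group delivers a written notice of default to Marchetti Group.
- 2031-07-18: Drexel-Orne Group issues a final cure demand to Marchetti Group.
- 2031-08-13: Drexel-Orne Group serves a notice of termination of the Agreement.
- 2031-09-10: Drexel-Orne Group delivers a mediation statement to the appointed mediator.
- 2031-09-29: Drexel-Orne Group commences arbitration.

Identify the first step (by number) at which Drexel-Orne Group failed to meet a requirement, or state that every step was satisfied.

Step 3

Step 1 — counting 14 days from 2031-06-06 (when the breach is discovered) gives a deadline of 2031-06-20; completed 2031-06-18, before the deadline.
Step 2 — 15 and 40 days from 2031-06-18 (when the default notice is delivered) are 2031-07-03 and 2031-07-28 respectively; done 2031-07-18 — within the window.
Step 3 — 15 and 48 days from 2031-08-01 (end of the 14-day review period, which began when the final cure demand is issued on 2031-07-18) are 2031-08-16 and 2031-09-18 respectively; done 2031-08-13 — 3 days before the window opened.
No need to go further; step 3 was not satisfied.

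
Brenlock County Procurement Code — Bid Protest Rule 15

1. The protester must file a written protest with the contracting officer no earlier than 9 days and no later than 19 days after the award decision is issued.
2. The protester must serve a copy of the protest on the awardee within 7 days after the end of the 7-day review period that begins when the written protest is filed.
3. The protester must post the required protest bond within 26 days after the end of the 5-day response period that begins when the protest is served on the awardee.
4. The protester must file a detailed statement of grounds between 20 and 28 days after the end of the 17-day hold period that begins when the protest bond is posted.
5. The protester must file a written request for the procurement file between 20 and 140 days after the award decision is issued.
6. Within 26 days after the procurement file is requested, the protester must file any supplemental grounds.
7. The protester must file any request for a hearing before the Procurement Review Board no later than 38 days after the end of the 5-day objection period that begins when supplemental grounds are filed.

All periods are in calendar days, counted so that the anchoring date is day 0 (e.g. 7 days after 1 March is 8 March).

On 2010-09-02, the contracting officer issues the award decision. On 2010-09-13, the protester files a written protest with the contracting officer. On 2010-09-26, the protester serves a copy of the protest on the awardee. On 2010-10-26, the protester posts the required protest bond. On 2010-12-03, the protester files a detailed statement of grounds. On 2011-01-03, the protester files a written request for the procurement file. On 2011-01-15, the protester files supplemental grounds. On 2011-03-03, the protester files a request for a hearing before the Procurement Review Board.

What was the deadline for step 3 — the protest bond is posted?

2010-10-27

The protest is served on the awardee on 2010-09-26; the 5-day response period therefore ends 2010-10-01, and step 3 runs from that date. 26 days after 2010-10-01 is 2010-10-27.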